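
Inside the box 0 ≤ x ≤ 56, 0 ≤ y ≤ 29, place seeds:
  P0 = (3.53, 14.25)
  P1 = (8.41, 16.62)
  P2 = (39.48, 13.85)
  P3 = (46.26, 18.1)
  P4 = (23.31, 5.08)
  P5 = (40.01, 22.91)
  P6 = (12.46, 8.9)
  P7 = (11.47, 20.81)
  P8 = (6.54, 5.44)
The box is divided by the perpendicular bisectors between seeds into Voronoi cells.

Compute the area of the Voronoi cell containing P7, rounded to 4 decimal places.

1. box [0,56]×[0,29]: [(0, 0) (56, 0) (56, 29) (0, 29)]
2. ⊥bis P7·P0 via (7.5,17.53): [(0, 26.6077) (21.9832, 0) (56, 0) (56, 29) (0, 29)]  |A|=1331.538
3. ⊥bis P7·P1 via (9.94,18.715): [(0, 26.6077) (1.3196, 25.0106) (35.5661, 0) (56, 0) (56, 29) (0, 29)]  |A|=1161.6801
4. ⊥bis P7·P2 via (25.475,17.33): [(0, 26.6077) (1.3196, 25.0106) (23.3802, 8.8995) (28.3748, 29) (0, 29)]  |A|=320.1266
5. ⊥bis P7·P3 via (28.865,19.455): [(0, 26.6077) (1.3196, 25.0106) (23.3802, 8.8995) (28.3748, 29) (0, 29)]  |A|=320.1266
6. ⊥bis P7·P4 via (17.39,12.945): [(0, 26.6077) (1.3196, 25.0106) (17.612, 13.1121) (25.9948, 19.4218) (28.3748, 29) (0, 29)]  |A|=284.272
7. ⊥bis P7·P5 via (25.74,21.86): [(0, 26.6077) (1.3196, 25.0106) (17.612, 13.1121) (25.9234, 19.3681) (25.2146, 29) (0, 29)]  |A|=268.7747
8. ⊥bis P7·P6 via (11.965,14.855): [(0, 26.6077) (1.3196, 25.0106) (14.8922, 15.0983) (20.916, 15.599) (25.9234, 19.3681) (25.2146, 29) (0, 29)]  |A|=262.1115
9. ⊥bis P7·P8 via (9.005,13.125): [(0, 26.6077) (1.3196, 25.0106) (14.8922, 15.0983) (20.916, 15.599) (25.9234, 19.3681) (25.2146, 29) (0, 29)]  |A|=262.1115
10. canonical 7-gon: [(0, 26.6077) (1.3196, 25.0106) (14.8922, 15.0983) (20.916, 15.599) (25.9234, 19.3681) (25.2146, 29) (0, 29)]
11. shoelace: 262.1115

Area of P7's cell: 262.1115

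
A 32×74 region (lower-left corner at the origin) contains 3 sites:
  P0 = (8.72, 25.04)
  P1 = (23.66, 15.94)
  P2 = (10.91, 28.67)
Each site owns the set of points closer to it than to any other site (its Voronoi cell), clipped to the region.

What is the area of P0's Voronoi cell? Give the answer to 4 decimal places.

Area of P0's cell: 325.1327

1. box [0,32]×[0,74]: [(0, 0) (32, 0) (32, 74) (0, 74)]
2. ⊥bis P0·P1 via (16.19,20.49): [(0, 0) (3.7095, 0) (32, 46.4462) (32, 74) (0, 74)]  |A|=1711.0064
3. ⊥bis P0·P2 via (9.815,26.855): [(0, 32.7764) (0, 0) (3.7095, 0) (17.312, 22.332)]  |A|=325.1327
4. canonical 4-gon: [(0, 32.7764) (0, 0) (3.7095, 0) (17.312, 22.332)]
5. shoelace: 325.1327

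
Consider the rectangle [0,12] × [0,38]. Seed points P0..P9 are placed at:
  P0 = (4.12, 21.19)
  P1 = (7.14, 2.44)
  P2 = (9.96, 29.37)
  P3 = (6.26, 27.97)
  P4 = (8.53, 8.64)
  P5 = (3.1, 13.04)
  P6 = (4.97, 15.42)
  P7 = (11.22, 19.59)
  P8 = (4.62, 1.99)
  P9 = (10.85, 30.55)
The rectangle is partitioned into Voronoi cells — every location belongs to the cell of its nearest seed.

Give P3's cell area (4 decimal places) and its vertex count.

1. box [0,12]×[0,38]: [(0, 0) (12, 0) (12, 38) (0, 38)]
2. ⊥bis P3·P0 via (5.19,24.58): [(0, 26.2181) (12, 22.4305) (12, 38) (0, 38)]  |A|=164.108
3. ⊥bis P3·P1 via (6.7,15.205): [(0, 26.2181) (12, 22.4305) (12, 38) (0, 38)]  |A|=164.108
4. ⊥bis P3·P2 via (8.11,28.67): [(0, 26.2181) (10.2635, 22.9786) (4.5797, 38) (0, 38)]  |A|=94.8584
5. ⊥bis P3·P4 via (7.395,18.305): [(0, 26.2181) (10.2635, 22.9786) (4.5797, 38) (0, 38)]  |A|=94.8584
6. ⊥bis P3·P5 via (4.68,20.505): [(0, 26.2181) (10.2635, 22.9786) (4.5797, 38) (0, 38)]  |A|=94.8584
7. ⊥bis P3·P6 via (5.615,21.695): [(0, 26.2181) (10.2635, 22.9786) (4.5797, 38) (0, 38)]  |A|=94.8584
8. ⊥bis P3·P7 via (8.74,23.78): [(0, 26.2181) (8.3868, 23.571) (9.737, 24.3701) (4.5797, 38) (0, 38)]  |A|=93.7087
9. ⊥bis P3·P8 via (5.44,14.98): [(0, 26.2181) (8.3868, 23.571) (9.737, 24.3701) (4.5797, 38) (0, 38)]  |A|=93.7087
10. ⊥bis P3·P9 via (8.555,29.26): [(0, 26.2181) (8.3868, 23.571) (9.737, 24.3701) (6.5104, 32.8974) (3.6423, 38) (0, 38)]  |A|=91.3171
11. canonical 6-gon: [(0, 26.2181) (8.3868, 23.571) (9.737, 24.3701) (6.5104, 32.8974) (3.6423, 38) (0, 38)]
12. shoelace: 91.3171

Area of P3's cell: 91.3171 (6 vertices)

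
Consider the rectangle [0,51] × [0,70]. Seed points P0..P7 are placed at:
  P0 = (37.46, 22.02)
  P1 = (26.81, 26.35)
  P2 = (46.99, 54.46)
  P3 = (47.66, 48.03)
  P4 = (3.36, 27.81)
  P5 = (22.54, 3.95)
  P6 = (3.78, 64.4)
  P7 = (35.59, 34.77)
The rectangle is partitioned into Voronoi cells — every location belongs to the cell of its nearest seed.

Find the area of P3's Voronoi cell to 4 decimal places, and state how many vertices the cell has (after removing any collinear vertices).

Area of P3's cell: 173.4907 (3 vertices)

1. box [0,51]×[0,70]: [(0, 0) (51, 0) (51, 70) (0, 70)]
2. ⊥bis P3·P0 via (42.56,35.025): [(0, 51.7152) (51, 31.7152) (51, 70) (0, 70)]  |A|=1442.525
3. ⊥bis P3·P1 via (37.235,37.19): [(37.3698, 37.0604) (51, 31.7152) (51, 70) (3.1189, 70)]  |A|=1049.5079
4. ⊥bis P3·P2 via (47.325,51.245): [(25.0355, 48.9225) (37.3698, 37.0604) (51, 31.7152) (51, 51.6279)]  |A|=306.389
5. ⊥bis P3·P4 via (25.51,37.92): [(25.0355, 48.9225) (37.3698, 37.0604) (51, 31.7152) (51, 51.6279)]  |A|=306.389
6. ⊥bis P3·P5 via (35.1,25.99): [(25.0355, 48.9225) (37.3698, 37.0604) (51, 31.7152) (51, 51.6279)]  |A|=306.389
7. ⊥bis P3·P6 via (25.72,56.215): [(25.0355, 48.9225) (37.3698, 37.0604) (51, 31.7152) (51, 51.6279)]  |A|=306.389
8. ⊥bis P3·P7 via (41.625,41.4): [(32.5058, 49.7008) (51, 32.8663) (51, 51.6279)]  |A|=173.4907
9. canonical 3-gon: [(32.5058, 49.7008) (51, 32.8663) (51, 51.6279)]
10. shoelace: 173.4907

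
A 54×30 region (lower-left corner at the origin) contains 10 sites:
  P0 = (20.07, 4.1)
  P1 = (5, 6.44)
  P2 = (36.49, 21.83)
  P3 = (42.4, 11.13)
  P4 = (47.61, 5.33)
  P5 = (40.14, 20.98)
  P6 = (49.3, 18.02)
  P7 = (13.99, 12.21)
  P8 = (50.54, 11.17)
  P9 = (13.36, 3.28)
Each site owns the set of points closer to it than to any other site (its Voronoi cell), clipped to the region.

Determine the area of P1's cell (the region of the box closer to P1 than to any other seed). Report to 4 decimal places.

1. box [0,54]×[0,30]: [(0, 0) (54, 0) (54, 30) (0, 30)]
2. ⊥bis P1·P0 via (12.535,5.27): [(0, 0) (11.7167, 0) (16.375, 30) (0, 30)]  |A|=421.3749
3. ⊥bis P1·P2 via (20.745,14.135): [(0, 0) (11.7167, 0) (15.5591, 24.746) (12.9914, 30) (0, 30)]  |A|=412.4861
4. ⊥bis P1·P3 via (23.7,8.785): [(0, 0) (11.7167, 0) (15.5591, 24.746) (12.9914, 30) (0, 30)]  |A|=412.4861
5. ⊥bis P1·P4 via (26.305,5.885): [(0, 0) (11.7167, 0) (15.5591, 24.746) (12.9914, 30) (0, 30)]  |A|=412.4861
6. ⊥bis P1·P5 via (22.57,13.71): [(0, 0) (11.7167, 0) (15.5591, 24.746) (12.9914, 30) (0, 30)]  |A|=412.4861
7. ⊥bis P1·P6 via (27.15,12.23): [(0, 0) (11.7167, 0) (15.5591, 24.746) (12.9914, 30) (0, 30)]  |A|=412.4861
8. ⊥bis P1·P7 via (9.495,9.325): [(0, 24.1188) (0, 0) (11.7167, 0) (12.4498, 4.7213)]  |A|=177.7956
9. ⊥bis P1·P8 via (27.77,8.805): [(0, 24.1188) (0, 0) (11.7167, 0) (12.4498, 4.7213)]  |A|=177.7956
10. ⊥bis P1·P9 via (9.18,4.86): [(10.3589, 7.9789) (0, 24.1188) (0, 0) (7.343, 0)]  |A|=154.2169
11. canonical 4-gon: [(10.3589, 7.9789) (0, 24.1188) (0, 0) (7.343, 0)]
12. shoelace: 154.2169

Area of P1's cell: 154.2169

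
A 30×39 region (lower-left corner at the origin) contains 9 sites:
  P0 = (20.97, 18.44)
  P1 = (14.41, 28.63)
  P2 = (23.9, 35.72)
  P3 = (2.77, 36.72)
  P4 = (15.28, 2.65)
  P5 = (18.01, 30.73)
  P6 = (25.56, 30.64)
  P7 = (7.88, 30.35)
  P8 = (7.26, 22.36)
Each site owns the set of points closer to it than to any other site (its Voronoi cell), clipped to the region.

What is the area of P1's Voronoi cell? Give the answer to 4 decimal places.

Area of P1's cell: 62.1590

1. box [0,30]×[0,39]: [(0, 0) (30, 0) (30, 39) (0, 39)]
2. ⊥bis P1·P0 via (17.69,23.535): [(0, 12.1467) (30, 31.4598) (30, 39) (0, 39)]  |A|=515.9021
3. ⊥bis P1·P2 via (19.155,32.175): [(0, 12.1467) (23.0379, 26.9778) (14.056, 39) (0, 39)]  |A|=393.8131
4. ⊥bis P1·P3 via (8.59,32.675): [(0, 20.3156) (0, 12.1467) (23.0379, 26.9778) (14.056, 39) (12.986, 39)]  |A|=272.4954
5. ⊥bis P1·P4 via (14.845,15.64): [(0, 20.3156) (0, 15.1429) (4.9094, 15.3073) (23.0379, 26.9778) (14.056, 39) (12.986, 39)]  |A|=265.1407
6. ⊥bis P1·P5 via (16.21,29.68): [(11.783, 37.2691) (0, 20.3156) (0, 15.1429) (4.9094, 15.3073) (19.22, 24.52)]  |A|=209.3016
7. ⊥bis P1·P6 via (19.985,29.635): [(11.783, 37.2691) (0, 20.3156) (0, 15.1429) (4.9094, 15.3073) (19.22, 24.52)]  |A|=209.3016
8. ⊥bis P1·P7 via (11.145,29.49): [(12.7551, 35.6027) (7.9197, 17.2452) (19.22, 24.52)]  |A|=86.1345
9. ⊥bis P1·P8 via (10.835,25.495): [(12.7551, 35.6027) (10.2642, 26.1459) (14.4071, 21.4216) (19.22, 24.52)]  |A|=62.159
10. canonical 4-gon: [(12.7551, 35.6027) (10.2642, 26.1459) (14.4071, 21.4216) (19.22, 24.52)]
11. shoelace: 62.159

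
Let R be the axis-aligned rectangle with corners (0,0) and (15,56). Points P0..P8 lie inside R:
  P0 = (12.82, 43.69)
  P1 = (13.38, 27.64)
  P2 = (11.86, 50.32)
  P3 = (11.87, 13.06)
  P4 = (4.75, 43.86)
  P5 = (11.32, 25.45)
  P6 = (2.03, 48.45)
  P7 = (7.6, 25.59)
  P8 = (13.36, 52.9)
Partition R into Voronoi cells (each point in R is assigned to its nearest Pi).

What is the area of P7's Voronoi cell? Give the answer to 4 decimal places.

1. box [0,15]×[0,56]: [(0, 0) (15, 0) (15, 56) (0, 56)]
2. ⊥bis P7·P0 via (10.21,34.64): [(0, 37.5845) (0, 0) (15, 0) (15, 33.2586)]  |A|=531.3234
3. ⊥bis P7·P1 via (10.49,26.615): [(7.3514, 35.4644) (0, 37.5845) (0, 0) (15, 0) (15, 13.899)]  |A|=457.2862
4. ⊥bis P7·P2 via (9.73,37.955): [(7.3514, 35.4644) (0, 37.5845) (0, 0) (15, 0) (15, 13.899)]  |A|=457.2862
5. ⊥bis P7·P3 via (9.735,19.325): [(12.7153, 20.3406) (7.3514, 35.4644) (0, 37.5845) (0, 16.0075)]  |A|=187.0838
6. ⊥bis P7·P4 via (6.175,34.725): [(12.7153, 20.3406) (7.5382, 34.9376) (0, 33.7617) (0, 16.0075)]  |A|=170.9371
7. ⊥bis P7·P5 via (9.46,25.52): [(9.2203, 19.1496) (9.5961, 29.1355) (7.5382, 34.9376) (0, 33.7617) (0, 16.0075)]  |A|=153.7102
8. ⊥bis P7·P6 via (4.815,37.02): [(9.2203, 19.1496) (9.5961, 29.1355) (7.5382, 34.9376) (0, 33.7617) (0, 16.0075)]  |A|=153.7102
9. ⊥bis P7·P8 via (10.48,39.245): [(9.2203, 19.1496) (9.5961, 29.1355) (7.5382, 34.9376) (0, 33.7617) (0, 16.0075)]  |A|=153.7102
10. canonical 5-gon: [(9.2203, 19.1496) (9.5961, 29.1355) (7.5382, 34.9376) (0, 33.7617) (0, 16.0075)]
11. shoelace: 153.7102

Area of P7's cell: 153.7102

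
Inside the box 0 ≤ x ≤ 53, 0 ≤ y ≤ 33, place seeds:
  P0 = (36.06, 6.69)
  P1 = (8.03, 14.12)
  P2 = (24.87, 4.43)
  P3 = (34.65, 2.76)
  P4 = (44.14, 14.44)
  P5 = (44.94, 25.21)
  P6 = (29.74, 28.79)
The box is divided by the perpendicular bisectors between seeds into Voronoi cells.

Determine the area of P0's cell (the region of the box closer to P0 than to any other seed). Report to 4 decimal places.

1. box [0,53]×[0,33]: [(0, 0) (53, 0) (53, 33) (0, 33)]
2. ⊥bis P0·P1 via (22.045,10.405): [(19.2869, 0) (53, 0) (53, 33) (28.0343, 33)]  |A|=968.1995
3. ⊥bis P0·P2 via (30.465,5.56): [(26.2685, 26.3383) (31.5879, 0) (53, 0) (53, 33) (28.0343, 33)]  |A|=806.2056
4. ⊥bis P0·P3 via (35.355,4.725): [(26.2685, 26.3383) (30.2648, 6.5513) (48.5247, 0) (53, 0) (53, 33) (28.0343, 33)]  |A|=750.7271
5. ⊥bis P0·P4 via (40.1,10.565): [(26.6146, 24.6246) (30.2648, 6.5513) (48.5247, 0) (50.2335, 0)]  |A|=174.0917
6. ⊥bis P0·P5 via (40.5,15.95): [(30.1962, 20.8905) (27.0656, 22.3915) (30.2648, 6.5513) (48.5247, 0) (50.2335, 0)]  |A|=170.9347
7. ⊥bis P0·P6 via (32.9,17.74): [(33.1496, 17.8114) (28.2723, 16.4166) (30.2648, 6.5513) (48.5247, 0) (50.2335, 0)]  |A|=152.9194
8. canonical 5-gon: [(33.1496, 17.8114) (28.2723, 16.4166) (30.2648, 6.5513) (48.5247, 0) (50.2335, 0)]
9. shoelace: 152.9194

Area of P0's cell: 152.9194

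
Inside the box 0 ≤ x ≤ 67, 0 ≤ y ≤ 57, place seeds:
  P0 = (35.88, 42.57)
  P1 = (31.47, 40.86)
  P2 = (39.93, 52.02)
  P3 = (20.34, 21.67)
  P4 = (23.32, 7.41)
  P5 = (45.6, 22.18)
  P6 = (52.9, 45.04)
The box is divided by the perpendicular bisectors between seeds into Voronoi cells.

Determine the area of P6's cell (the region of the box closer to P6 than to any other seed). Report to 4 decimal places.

Area of P6's cell: 529.4851

1. box [0,67]×[0,57]: [(0, 0) (67, 0) (67, 57) (0, 57)]
2. ⊥bis P6·P0 via (44.39,43.805): [(50.7471, 0) (67, 0) (67, 57) (42.4751, 57)]  |A|=1162.1665
3. ⊥bis P6·P1 via (42.185,42.95): [(50.7471, 0) (67, 0) (67, 57) (42.4751, 57)]  |A|=1162.1665
4. ⊥bis P6·P2 via (46.415,48.53): [(44.28, 44.5628) (50.7471, 0) (67, 0) (67, 57) (50.9733, 57)]  |A|=1109.3201
5. ⊥bis P6·P3 via (36.62,33.355): [(44.28, 44.5628) (48.2601, 17.1376) (60.5606, 0) (67, 0) (67, 57) (50.9733, 57)]  |A|=1025.2303
6. ⊥bis P6·P4 via (38.11,26.225): [(44.28, 44.5628) (48.0784, 18.3891) (67, 3.5153) (67, 57) (50.9733, 57)]  |A|=926.6252
7. ⊥bis P6·P5 via (49.25,33.61): [(44.28, 44.5628) (45.7053, 34.742) (67, 27.9418) (67, 57) (50.9733, 57)]  |A|=529.4851
8. canonical 5-gon: [(44.28, 44.5628) (45.7053, 34.742) (67, 27.9418) (67, 57) (50.9733, 57)]
9. shoelace: 529.4851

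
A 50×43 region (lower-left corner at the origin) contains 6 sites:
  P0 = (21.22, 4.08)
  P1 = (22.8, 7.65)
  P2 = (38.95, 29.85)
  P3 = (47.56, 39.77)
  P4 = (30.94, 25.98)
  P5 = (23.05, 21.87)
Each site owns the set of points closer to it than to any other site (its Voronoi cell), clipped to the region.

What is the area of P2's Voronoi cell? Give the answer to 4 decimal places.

Area of P2's cell: 378.6768

1. box [0,50]×[0,43]: [(0, 0) (50, 0) (50, 43) (0, 43)]
2. ⊥bis P2·P0 via (30.085,16.965): [(0, 37.6638) (50, 3.2633) (50, 43) (0, 43)]  |A|=1126.8236
3. ⊥bis P2·P1 via (30.875,18.75): [(0, 41.2109) (50, 4.837) (50, 43) (0, 43)]  |A|=998.8035
4. ⊥bis P2·P3 via (43.255,34.81): [(0, 41.2109) (50, 4.837) (50, 28.9557) (33.8189, 43) (0, 43)]  |A|=885.1776
5. ⊥bis P2·P4 via (34.945,27.915): [(43.9787, 9.2174) (50, 4.837) (50, 28.9557) (33.8189, 43) (27.6567, 43)]  |A|=378.6768
6. ⊥bis P2·P5 via (31,25.86): [(43.9787, 9.2174) (50, 4.837) (50, 28.9557) (33.8189, 43) (27.6567, 43)]  |A|=378.6768
7. canonical 5-gon: [(43.9787, 9.2174) (50, 4.837) (50, 28.9557) (33.8189, 43) (27.6567, 43)]
8. shoelace: 378.6768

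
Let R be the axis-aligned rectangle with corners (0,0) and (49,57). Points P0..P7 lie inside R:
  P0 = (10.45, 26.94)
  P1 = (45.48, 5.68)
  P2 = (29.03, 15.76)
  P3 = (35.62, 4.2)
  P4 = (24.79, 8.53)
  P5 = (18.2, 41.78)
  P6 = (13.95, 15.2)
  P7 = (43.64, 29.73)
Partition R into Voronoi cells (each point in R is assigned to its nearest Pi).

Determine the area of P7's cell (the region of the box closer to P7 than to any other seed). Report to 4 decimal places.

Area of P7's cell: 556.9989

1. box [0,49]×[0,57]: [(0, 0) (49, 0) (49, 57) (0, 57)]
2. ⊥bis P7·P0 via (27.045,28.335): [(29.4269, 0) (49, 0) (49, 57) (24.6354, 57)]  |A|=1252.2256
3. ⊥bis P7·P1 via (44.56,17.705): [(28.0448, 16.4415) (49, 18.0447) (49, 57) (24.6354, 57)]  |A|=902.255
4. ⊥bis P7·P2 via (36.335,22.745): [(26.6648, 32.8582) (41.3864, 17.4622) (49, 18.0447) (49, 57) (24.6354, 57)]  |A|=792.0377
5. ⊥bis P7·P3 via (39.63,16.965): [(26.6648, 32.8582) (41.3864, 17.4622) (49, 18.0447) (49, 57) (24.6354, 57)]  |A|=792.0377
6. ⊥bis P7·P4 via (34.215,19.13): [(26.6648, 32.8582) (41.3864, 17.4622) (49, 18.0447) (49, 57) (24.6354, 57)]  |A|=792.0377
7. ⊥bis P7·P5 via (30.92,35.755): [(28.5928, 30.8419) (41.3864, 17.4622) (49, 18.0447) (49, 57) (40.983, 57)]  |A|=556.9989
8. ⊥bis P7·P6 via (28.795,22.465): [(28.5928, 30.8419) (41.3864, 17.4622) (49, 18.0447) (49, 57) (40.983, 57)]  |A|=556.9989
9. canonical 5-gon: [(28.5928, 30.8419) (41.3864, 17.4622) (49, 18.0447) (49, 57) (40.983, 57)]
10. shoelace: 556.9989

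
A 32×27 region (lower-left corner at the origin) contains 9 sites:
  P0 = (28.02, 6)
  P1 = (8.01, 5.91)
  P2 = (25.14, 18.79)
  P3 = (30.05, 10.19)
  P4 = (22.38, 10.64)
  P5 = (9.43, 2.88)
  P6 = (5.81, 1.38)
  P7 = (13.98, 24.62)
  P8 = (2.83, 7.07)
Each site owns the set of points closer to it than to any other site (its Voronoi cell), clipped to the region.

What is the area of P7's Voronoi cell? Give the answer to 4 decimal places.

1. box [0,32]×[0,27]: [(0, 0) (32, 0) (32, 27) (0, 27)]
2. ⊥bis P7·P0 via (21,15.31): [(0, 0) (0.6957, 0) (32, 23.6043) (32, 27) (0, 27)]  |A|=494.542
3. ⊥bis P7·P1 via (10.995,15.265): [(0, 18.7733) (17.9832, 13.0352) (32, 23.6043) (32, 27) (0, 27)]  |A|=321.2061
4. ⊥bis P7·P2 via (19.56,21.705): [(0, 18.7733) (15.4527, 13.8426) (22.3261, 27) (0, 27)]  |A|=210.4388
5. ⊥bis P7·P3 via (22.015,17.405): [(0, 18.7733) (15.4527, 13.8426) (22.3261, 27) (0, 27)]  |A|=210.4388
6. ⊥bis P7·P4 via (18.18,17.63): [(0, 18.7733) (13.1171, 14.5879) (17.0887, 16.9743) (22.3261, 27) (0, 27)]  |A|=206.172
7. ⊥bis P7·P5 via (11.705,13.75): [(0, 18.7733) (13.1171, 14.5879) (17.0887, 16.9743) (22.3261, 27) (0, 27)]  |A|=206.172
8. ⊥bis P7·P6 via (9.895,13): [(0, 18.7733) (13.1171, 14.5879) (17.0887, 16.9743) (22.3261, 27) (0, 27)]  |A|=206.172
9. ⊥bis P7·P8 via (8.405,15.845): [(0, 21.1849) (7.6258, 16.34) (13.1171, 14.5879) (17.0887, 16.9743) (22.3261, 27) (0, 27)]  |A|=196.9767
10. canonical 6-gon: [(0, 21.1849) (7.6258, 16.34) (13.1171, 14.5879) (17.0887, 16.9743) (22.3261, 27) (0, 27)]
11. shoelace: 196.9767

Area of P7's cell: 196.9767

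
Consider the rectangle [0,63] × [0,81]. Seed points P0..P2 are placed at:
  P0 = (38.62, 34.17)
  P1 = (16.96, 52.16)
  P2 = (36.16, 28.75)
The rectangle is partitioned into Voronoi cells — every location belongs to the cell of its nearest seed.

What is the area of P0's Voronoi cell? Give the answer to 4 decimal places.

Area of P0's cell: 1294.0433

1. box [0,63]×[0,81]: [(0, 0) (63, 0) (63, 81) (0, 81)]
2. ⊥bis P0·P1 via (27.79,43.165): [(0, 9.7058) (0, 0) (63, 0) (63, 81) (59.2144, 81)]  |A|=2992.1791
3. ⊥bis P0·P2 via (37.39,31.46): [(23.3579, 37.8288) (63, 19.8363) (63, 81) (59.2144, 81)]  |A|=1294.0433
4. canonical 4-gon: [(23.3579, 37.8288) (63, 19.8363) (63, 81) (59.2144, 81)]
5. shoelace: 1294.0433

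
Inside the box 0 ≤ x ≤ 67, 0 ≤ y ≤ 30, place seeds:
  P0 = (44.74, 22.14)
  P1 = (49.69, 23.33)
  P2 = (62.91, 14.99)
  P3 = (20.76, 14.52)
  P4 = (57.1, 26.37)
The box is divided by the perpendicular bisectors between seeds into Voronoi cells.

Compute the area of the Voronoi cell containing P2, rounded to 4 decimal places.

1. box [0,67]×[0,30]: [(0, 0) (67, 0) (67, 30) (0, 30)]
2. ⊥bis P2·P0 via (53.825,18.565): [(46.5196, 0) (67, 0) (67, 30) (58.3247, 30)]  |A|=437.3354
3. ⊥bis P2·P1 via (56.3,19.16): [(50.3441, 9.7191) (46.5196, 0) (67, 0) (67, 30) (63.1385, 30)]  |A|=388.5212
4. ⊥bis P2·P3 via (41.835,14.755): [(50.3441, 9.7191) (46.5196, 0) (67, 0) (67, 30) (63.1385, 30)]  |A|=388.5212
5. ⊥bis P2·P4 via (60.005,20.68): [(55.9542, 18.6119) (50.3441, 9.7191) (46.5196, 0) (67, 0) (67, 24.2513)]  |A|=334.7842
6. canonical 5-gon: [(55.9542, 18.6119) (50.3441, 9.7191) (46.5196, 0) (67, 0) (67, 24.2513)]
7. shoelace: 334.7842

Area of P2's cell: 334.7842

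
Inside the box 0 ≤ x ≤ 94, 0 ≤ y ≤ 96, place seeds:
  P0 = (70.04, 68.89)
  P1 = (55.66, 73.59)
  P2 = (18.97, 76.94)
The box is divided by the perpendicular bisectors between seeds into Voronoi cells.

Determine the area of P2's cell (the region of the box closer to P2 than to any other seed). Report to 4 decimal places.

1. box [0,94]×[0,96]: [(0, 0) (94, 0) (94, 96) (0, 96)]
2. ⊥bis P2·P0 via (44.505,72.915): [(0, 0) (33.0116, 0) (48.1438, 96) (0, 96)]  |A|=3895.4619
3. ⊥bis P2·P1 via (37.315,75.265): [(0, 0) (30.4429, 0) (39.2082, 96) (0, 96)]  |A|=3343.2532
4. canonical 4-gon: [(0, 0) (30.4429, 0) (39.2082, 96) (0, 96)]
5. shoelace: 3343.2532

Area of P2's cell: 3343.2532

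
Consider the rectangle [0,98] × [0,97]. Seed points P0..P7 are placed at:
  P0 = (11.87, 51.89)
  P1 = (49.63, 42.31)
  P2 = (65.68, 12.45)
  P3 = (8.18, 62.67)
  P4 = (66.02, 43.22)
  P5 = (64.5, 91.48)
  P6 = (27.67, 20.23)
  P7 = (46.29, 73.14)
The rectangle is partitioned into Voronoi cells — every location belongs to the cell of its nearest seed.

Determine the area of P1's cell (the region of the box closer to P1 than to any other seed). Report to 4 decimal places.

Area of P1's cell: 776.8275

1. box [0,98]×[0,97]: [(0, 0) (98, 0) (98, 97) (0, 97)]
2. ⊥bis P1·P0 via (30.75,47.1): [(18.8004, 0) (98, 0) (98, 97) (43.41, 97)]  |A|=6488.7965
3. ⊥bis P1·P2 via (57.655,27.38): [(20.7085, 7.5209) (98, 49.0658) (98, 97) (43.41, 97)]  |A|=4294.7847
4. ⊥bis P1·P3 via (28.905,52.49): [(35.5494, 66.017) (20.7085, 7.5209) (98, 49.0658) (98, 97) (50.7681, 97)]  |A|=4180.7976
5. ⊥bis P1·P4 via (57.825,42.765): [(35.5494, 66.017) (20.7085, 7.5209) (58.6495, 27.9146) (54.8138, 97) (50.7681, 97)]  |A|=1745.9109
6. ⊥bis P1·P5 via (57.065,66.895): [(38.7076, 72.4467) (35.5494, 66.017) (20.7085, 7.5209) (58.6495, 27.9146) (56.4754, 67.0733)]  |A|=1434.8417
7. ⊥bis P1·P6 via (38.65,31.27): [(38.7076, 72.4467) (35.5494, 66.017) (29.1348, 40.7335) (47.8567, 22.1133) (58.6495, 27.9146) (56.4754, 67.0733)]  |A|=1045.4906
8. ⊥bis P1·P7 via (47.96,57.725): [(33.0354, 56.1081) (29.1348, 40.7335) (47.8567, 22.1133) (58.6495, 27.9146) (56.9404, 58.6979)]  |A|=776.8275
9. canonical 5-gon: [(33.0354, 56.1081) (29.1348, 40.7335) (47.8567, 22.1133) (58.6495, 27.9146) (56.9404, 58.6979)]
10. shoelace: 776.8275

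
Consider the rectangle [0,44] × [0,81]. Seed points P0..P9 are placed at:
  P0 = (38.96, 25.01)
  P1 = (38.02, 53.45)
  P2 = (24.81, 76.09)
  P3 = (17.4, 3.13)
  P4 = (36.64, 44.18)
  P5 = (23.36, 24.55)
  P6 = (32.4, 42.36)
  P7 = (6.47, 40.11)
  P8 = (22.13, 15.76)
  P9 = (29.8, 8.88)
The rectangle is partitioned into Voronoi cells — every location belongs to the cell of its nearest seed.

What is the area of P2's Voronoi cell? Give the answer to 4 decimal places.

Area of P2's cell: 779.5522

1. box [0,44]×[0,81]: [(0, 0) (44, 0) (44, 81) (0, 81)]
2. ⊥bis P2·P0 via (31.885,50.55): [(0, 41.7173) (44, 53.9061) (44, 81) (0, 81)]  |A|=1460.2855
3. ⊥bis P2·P1 via (31.415,64.77): [(0, 46.44) (44, 72.1131) (44, 81) (0, 81)]  |A|=955.8327
4. ⊥bis P2·P3 via (21.105,39.61): [(0, 46.44) (44, 72.1131) (44, 81) (0, 81)]  |A|=955.8327
5. ⊥bis P2·P4 via (30.725,60.135): [(0, 48.7443) (10.8313, 52.7598) (44, 72.1131) (44, 81) (0, 81)]  |A|=943.3531
6. ⊥bis P2·P5 via (24.085,50.32): [(0, 50.9976) (5.6492, 50.8387) (10.8313, 52.7598) (44, 72.1131) (44, 81) (0, 81)]  |A|=936.9884
7. ⊥bis P2·P6 via (28.605,59.225): [(0, 52.7882) (17.71, 56.7734) (44, 72.1131) (44, 81) (0, 81)]  |A|=899.6188
8. ⊥bis P2·P7 via (15.64,58.1): [(0, 66.0721) (17.9583, 56.9183) (44, 72.1131) (44, 81) (0, 81)]  |A|=779.5522
9. ⊥bis P2·P8 via (23.47,45.925): [(0, 66.0721) (17.9583, 56.9183) (44, 72.1131) (44, 81) (0, 81)]  |A|=779.5522
10. ⊥bis P2·P9 via (27.305,42.485): [(0, 66.0721) (17.9583, 56.9183) (44, 72.1131) (44, 81) (0, 81)]  |A|=779.5522
11. canonical 5-gon: [(0, 66.0721) (17.9583, 56.9183) (44, 72.1131) (44, 81) (0, 81)]
12. shoelace: 779.5522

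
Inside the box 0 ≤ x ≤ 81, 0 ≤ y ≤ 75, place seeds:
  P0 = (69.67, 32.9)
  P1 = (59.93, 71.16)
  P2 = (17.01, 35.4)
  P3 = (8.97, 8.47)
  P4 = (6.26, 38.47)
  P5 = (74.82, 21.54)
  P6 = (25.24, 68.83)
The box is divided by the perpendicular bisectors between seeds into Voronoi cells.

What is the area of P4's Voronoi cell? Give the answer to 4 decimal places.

1. box [0,81]×[0,75]: [(0, 0) (81, 0) (81, 75) (0, 75)]
2. ⊥bis P4·P0 via (37.965,35.685): [(0, 0) (34.8304, 0) (41.4185, 75) (0, 75)]  |A|=2859.3324
3. ⊥bis P4·P1 via (33.095,54.815): [(0, 0) (34.8304, 0) (38.8198, 45.4161) (20.8005, 75) (0, 75)]  |A|=2554.352
4. ⊥bis P4·P2 via (11.635,36.935): [(0, 0) (1.0871, 0) (21.9614, 73.0941) (20.8005, 75) (0, 75)]  |A|=883.1015
5. ⊥bis P4·P3 via (7.615,23.47): [(0, 22.7821) (7.7943, 23.4862) (21.9614, 73.0941) (20.8005, 75) (0, 75)]  |A|=781.5512
6. ⊥bis P4·P5 via (40.54,30.005): [(0, 22.7821) (7.7943, 23.4862) (21.9614, 73.0941) (20.8005, 75) (0, 75)]  |A|=781.5512
7. ⊥bis P4·P6 via (15.75,53.65): [(0, 63.4963) (0, 22.7821) (7.7943, 23.4862) (16.3087, 53.3007)]  |A|=445.1926
8. canonical 4-gon: [(0, 63.4963) (0, 22.7821) (7.7943, 23.4862) (16.3087, 53.3007)]
9. shoelace: 445.1926

Area of P4's cell: 445.1926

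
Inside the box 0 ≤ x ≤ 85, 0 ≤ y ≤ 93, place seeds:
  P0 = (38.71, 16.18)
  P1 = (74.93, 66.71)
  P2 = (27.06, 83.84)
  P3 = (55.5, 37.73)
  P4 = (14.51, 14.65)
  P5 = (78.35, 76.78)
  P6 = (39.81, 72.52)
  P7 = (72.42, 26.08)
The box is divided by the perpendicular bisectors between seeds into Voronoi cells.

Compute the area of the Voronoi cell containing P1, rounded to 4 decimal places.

Area of P1's cell: 669.0082

1. box [0,85]×[0,93]: [(0, 0) (85, 0) (85, 93) (0, 93)]
2. ⊥bis P1·P0 via (56.82,41.445): [(0, 82.1737) (85, 21.2455) (85, 93) (0, 93)]  |A|=3509.6837
3. ⊥bis P1·P2 via (50.995,75.275): [(42.5496, 51.6741) (85, 21.2455) (85, 93) (57.3378, 93)]  |A|=2094.588
4. ⊥bis P1·P3 via (65.215,52.22): [(47.0928, 64.3703) (85, 38.9549) (85, 93) (57.3378, 93)]  |A|=1420.3302
5. ⊥bis P1·P4 via (44.72,40.68): [(47.0928, 64.3703) (85, 38.9549) (85, 93) (57.3378, 93)]  |A|=1420.3302
6. ⊥bis P1·P5 via (76.64,71.745): [(52.6476, 79.8933) (47.0928, 64.3703) (85, 38.9549) (85, 68.9058)]  |A|=849.298
7. ⊥bis P1·P6 via (57.37,69.615): [(58.7287, 77.8281) (55.5629, 58.6914) (85, 38.9549) (85, 68.9058)]  |A|=706.3296
8. ⊥bis P1·P7 via (73.675,46.395): [(58.7287, 77.8281) (55.5629, 58.6914) (73.9262, 46.3795) (85, 45.6954) (85, 68.9058)]  |A|=669.0082
9. canonical 5-gon: [(58.7287, 77.8281) (55.5629, 58.6914) (73.9262, 46.3795) (85, 45.6954) (85, 68.9058)]
10. shoelace: 669.0082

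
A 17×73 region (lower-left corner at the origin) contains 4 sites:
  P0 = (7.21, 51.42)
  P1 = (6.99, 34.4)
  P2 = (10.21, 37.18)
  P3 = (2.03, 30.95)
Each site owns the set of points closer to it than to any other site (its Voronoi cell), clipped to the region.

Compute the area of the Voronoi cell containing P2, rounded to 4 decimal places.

Area of P2's cell: 145.8930

1. box [0,17]×[0,73]: [(0, 0) (17, 0) (17, 73) (0, 73)]
2. ⊥bis P2·P0 via (8.71,44.3): [(0, 42.465) (0, 0) (17, 0) (17, 46.0465)]  |A|=752.3479
3. ⊥bis P2·P1 via (8.6,35.79): [(2.4005, 42.9707) (17, 26.0605) (17, 46.0465)]  |A|=145.893
4. ⊥bis P2·P3 via (6.12,34.065): [(2.4005, 42.9707) (17, 26.0605) (17, 46.0465)]  |A|=145.893
5. canonical 3-gon: [(2.4005, 42.9707) (17, 26.0605) (17, 46.0465)]
6. shoelace: 145.893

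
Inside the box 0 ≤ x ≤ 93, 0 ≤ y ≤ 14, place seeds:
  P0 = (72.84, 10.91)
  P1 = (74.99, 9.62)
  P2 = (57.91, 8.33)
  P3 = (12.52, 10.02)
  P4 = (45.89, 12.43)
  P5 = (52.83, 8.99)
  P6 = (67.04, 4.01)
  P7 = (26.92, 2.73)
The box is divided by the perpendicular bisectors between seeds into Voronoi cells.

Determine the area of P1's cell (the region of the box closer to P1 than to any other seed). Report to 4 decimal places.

Area of P1's cell: 269.6884

1. box [0,93]×[0,14]: [(0, 0) (93, 0) (93, 14) (0, 14)]
2. ⊥bis P1·P0 via (73.915,10.265): [(67.756, 0) (93, 0) (93, 14) (76.156, 14)]  |A|=294.616
3. ⊥bis P1·P2 via (66.45,8.975): [(67.756, 0) (93, 0) (93, 14) (76.156, 14)]  |A|=294.616
4. ⊥bis P1·P3 via (43.755,9.82): [(67.756, 0) (93, 0) (93, 14) (76.156, 14)]  |A|=294.616
5. ⊥bis P1·P4 via (60.44,11.025): [(67.756, 0) (93, 0) (93, 14) (76.156, 14)]  |A|=294.616
6. ⊥bis P1·P5 via (63.91,9.305): [(67.756, 0) (93, 0) (93, 14) (76.156, 14)]  |A|=294.616
7. ⊥bis P1·P6 via (71.015,6.815): [(71.4636, 6.1793) (75.8241, 0) (93, 0) (93, 14) (76.156, 14)]  |A|=269.6884
8. ⊥bis P1·P7 via (50.955,6.175): [(71.4636, 6.1793) (75.8241, 0) (93, 0) (93, 14) (76.156, 14)]  |A|=269.6884
9. canonical 5-gon: [(71.4636, 6.1793) (75.8241, 0) (93, 0) (93, 14) (76.156, 14)]
10. shoelace: 269.6884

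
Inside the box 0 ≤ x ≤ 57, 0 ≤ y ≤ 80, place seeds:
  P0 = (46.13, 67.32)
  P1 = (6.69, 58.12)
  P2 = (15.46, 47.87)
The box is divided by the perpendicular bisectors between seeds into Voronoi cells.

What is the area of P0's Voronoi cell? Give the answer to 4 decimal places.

1. box [0,57]×[0,80]: [(0, 0) (57, 0) (57, 80) (0, 80)]
2. ⊥bis P0·P1 via (26.41,62.72): [(41.0404, 0) (57, 0) (57, 80) (22.3792, 80)]  |A|=2023.2162
3. ⊥bis P0·P2 via (30.795,57.595): [(25.7497, 65.5508) (57, 16.2733) (57, 80) (22.3792, 80)]  |A|=1245.8621
4. canonical 4-gon: [(25.7497, 65.5508) (57, 16.2733) (57, 80) (22.3792, 80)]
5. shoelace: 1245.8621

Area of P0's cell: 1245.8621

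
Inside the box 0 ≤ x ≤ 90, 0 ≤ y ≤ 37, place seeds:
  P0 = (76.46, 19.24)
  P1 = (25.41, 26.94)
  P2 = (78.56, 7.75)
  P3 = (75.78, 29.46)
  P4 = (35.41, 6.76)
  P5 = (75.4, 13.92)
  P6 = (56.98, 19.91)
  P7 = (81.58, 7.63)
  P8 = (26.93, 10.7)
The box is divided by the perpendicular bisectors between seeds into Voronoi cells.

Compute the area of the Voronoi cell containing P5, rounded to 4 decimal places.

1. box [0,90]×[0,37]: [(0, 0) (90, 0) (90, 37) (0, 37)]
2. ⊥bis P5·P0 via (75.93,16.58): [(0, 31.7089) (0, 0) (90, 0) (90, 13.7766)]  |A|=2046.847
3. ⊥bis P5·P1 via (50.405,20.43): [(50.711, 21.6048) (45.084, 0) (90, 0) (90, 13.7766)]  |A|=755.836
4. ⊥bis P5·P2 via (76.98,10.835): [(84.7615, 14.8203) (50.711, 21.6048) (45.084, 0) (55.8243, 0)]  |A|=466.5041
5. ⊥bis P5·P3 via (75.59,21.69): [(84.7615, 14.8203) (50.711, 21.6048) (45.084, 0) (55.8243, 0)]  |A|=466.5041
6. ⊥bis P5·P4 via (55.405,10.34): [(57.136, 0.6718) (84.7615, 14.8203) (53.4871, 21.0517)]  |A|=307.3154
7. ⊥bis P5·P6 via (66.19,16.915): [(61.6616, 2.9896) (84.7615, 14.8203) (66.6804, 18.423)]  |A|=148.5668
8. ⊥bis P5·P7 via (78.49,10.775): [(61.6616, 2.9896) (80.2618, 12.5158) (82.9705, 15.1772) (66.6804, 18.423)]  |A|=145.7002
9. ⊥bis P5·P8 via (51.165,12.31): [(61.6616, 2.9896) (80.2618, 12.5158) (82.9705, 15.1772) (66.6804, 18.423)]  |A|=145.7002
10. canonical 4-gon: [(61.6616, 2.9896) (80.2618, 12.5158) (82.9705, 15.1772) (66.6804, 18.423)]
11. shoelace: 145.7002

Area of P5's cell: 145.7002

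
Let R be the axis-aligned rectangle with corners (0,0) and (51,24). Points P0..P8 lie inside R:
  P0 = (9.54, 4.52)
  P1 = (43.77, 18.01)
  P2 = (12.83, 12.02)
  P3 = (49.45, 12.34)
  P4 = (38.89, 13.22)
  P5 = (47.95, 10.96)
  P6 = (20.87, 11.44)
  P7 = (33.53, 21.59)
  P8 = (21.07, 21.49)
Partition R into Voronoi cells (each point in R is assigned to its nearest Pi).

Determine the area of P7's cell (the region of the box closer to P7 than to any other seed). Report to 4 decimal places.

Area of P7's cell: 95.3817

1. box [0,51]×[0,24]: [(0, 0) (51, 0) (51, 24) (0, 24)]
2. ⊥bis P7·P0 via (21.535,13.055): [(30.8242, 0) (51, 0) (51, 24) (13.7471, 24)]  |A|=689.1436
3. ⊥bis P7·P1 via (38.65,19.8): [(30.8242, 0) (31.7277, 0) (40.1184, 24) (13.7471, 24)]  |A|=327.2968
4. ⊥bis P7·P2 via (23.18,16.805): [(30.9493, 0) (31.7277, 0) (40.1184, 24) (19.8536, 24)]  |A|=252.5185
5. ⊥bis P7·P3 via (41.49,16.965): [(30.9493, 0) (31.6328, 0) (31.8711, 0.4101) (40.1184, 24) (19.8536, 24)]  |A|=252.4991
6. ⊥bis P7·P4 via (36.21,17.405): [(25.9424, 10.8298) (38.275, 18.7274) (40.1184, 24) (19.8536, 24)]  |A|=158.6784
7. ⊥bis P7·P5 via (40.74,16.275): [(25.9424, 10.8298) (38.275, 18.7274) (40.1184, 24) (19.8536, 24)]  |A|=158.6784
8. ⊥bis P7·P6 via (27.2,16.515): [(29.7851, 13.2906) (38.275, 18.7274) (40.1184, 24) (21.199, 24)]  |A|=118.6784
9. ⊥bis P7·P8 via (27.3,21.54): [(27.3417, 16.3382) (29.7851, 13.2906) (38.275, 18.7274) (40.1184, 24) (27.2803, 24)]  |A|=95.3817
10. canonical 5-gon: [(27.3417, 16.3382) (29.7851, 13.2906) (38.275, 18.7274) (40.1184, 24) (27.2803, 24)]
11. shoelace: 95.3817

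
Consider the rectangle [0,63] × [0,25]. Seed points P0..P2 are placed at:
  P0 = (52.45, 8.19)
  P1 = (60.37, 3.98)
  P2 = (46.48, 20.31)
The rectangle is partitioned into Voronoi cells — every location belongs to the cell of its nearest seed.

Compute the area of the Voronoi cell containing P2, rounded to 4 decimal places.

Area of P2's cell: 1130.8836

1. box [0,63]×[0,25]: [(0, 0) (63, 0) (63, 25) (0, 25)]
2. ⊥bis P2·P0 via (49.465,14.25): [(0, 0) (20.5354, 0) (63, 20.917) (63, 25) (0, 25)]  |A|=1130.8836
3. ⊥bis P2·P1 via (53.425,12.145): [(0, 0) (20.5354, 0) (63, 20.917) (63, 25) (0, 25)]  |A|=1130.8836
4. canonical 5-gon: [(0, 0) (20.5354, 0) (63, 20.917) (63, 25) (0, 25)]
5. shoelace: 1130.8836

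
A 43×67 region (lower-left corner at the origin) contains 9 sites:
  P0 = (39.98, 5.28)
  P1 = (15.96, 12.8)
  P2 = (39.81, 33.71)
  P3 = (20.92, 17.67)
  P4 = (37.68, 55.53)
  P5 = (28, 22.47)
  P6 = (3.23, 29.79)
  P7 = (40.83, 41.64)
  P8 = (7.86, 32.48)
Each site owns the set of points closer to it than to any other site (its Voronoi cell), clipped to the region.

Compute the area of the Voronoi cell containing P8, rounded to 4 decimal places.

1. box [0,43]×[0,67]: [(0, 0) (43, 0) (43, 67) (0, 67)]
2. ⊥bis P8·P0 via (23.92,18.88): [(0, 0) (7.932, 0) (43, 41.4112) (43, 67) (0, 67)]  |A|=2154.8945
3. ⊥bis P8·P1 via (11.91,22.64): [(0, 17.738) (35.2331, 32.2395) (43, 41.4112) (43, 67) (0, 67)]  |A|=1714.5508
4. ⊥bis P8·P2 via (23.835,33.095): [(0, 17.738) (24.0452, 27.6347) (22.5297, 67) (0, 67)]  |A|=1035.7026
5. ⊥bis P8·P3 via (14.39,25.075): [(0, 17.738) (11.3825, 22.4229) (23.8235, 33.3938) (22.5297, 67) (0, 67)]  |A|=998.6618
6. ⊥bis P8·P4 via (22.77,44.005): [(0, 17.738) (11.3825, 22.4229) (23.8235, 33.3938) (23.4488, 43.1268) (4.9955, 67) (0, 67)]  |A|=789.3632
7. ⊥bis P8·P5 via (17.93,27.475): [(0, 17.738) (11.3825, 22.4229) (18.5686, 28.7598) (23.6113, 38.9057) (23.4488, 43.1268) (4.9955, 67) (0, 67)]  |A|=774.3893
8. ⊥bis P8·P6 via (5.545,31.135): [(0, 40.679) (10.7564, 22.1652) (11.3825, 22.4229) (18.5686, 28.7598) (23.6113, 38.9057) (23.4488, 43.1268) (4.9955, 67) (0, 67)]  |A|=651.0081
9. ⊥bis P8·P7 via (24.345,37.06): [(0, 40.679) (10.7564, 22.1652) (11.3825, 22.4229) (18.5686, 28.7598) (23.6113, 38.9057) (23.5758, 39.8287) (22.2166, 44.721) (4.9955, 67) (0, 67)]  |A|=649.0773
10. canonical 9-gon: [(0, 40.679) (10.7564, 22.1652) (11.3825, 22.4229) (18.5686, 28.7598) (23.6113, 38.9057) (23.5758, 39.8287) (22.2166, 44.721) (4.9955, 67) (0, 67)]
11. shoelace: 649.0773

Area of P8's cell: 649.0773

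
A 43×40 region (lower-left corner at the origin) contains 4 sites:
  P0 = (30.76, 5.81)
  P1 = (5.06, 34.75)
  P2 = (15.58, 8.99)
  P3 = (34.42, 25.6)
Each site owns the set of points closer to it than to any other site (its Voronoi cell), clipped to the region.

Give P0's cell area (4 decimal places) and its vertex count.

Area of P0's cell: 305.1716 (4 vertices)

1. box [0,43]×[0,40]: [(0, 0) (43, 0) (43, 40) (0, 40)]
2. ⊥bis P0·P1 via (17.91,20.28): [(0, 4.3751) (0, 0) (43, 0) (43, 40) (40.1161, 40)]  |A|=1005.4345
3. ⊥bis P0·P2 via (23.17,7.4): [(27.687, 28.9624) (21.6198, 0) (43, 0) (43, 40) (40.1161, 40)]  |A|=631.7863
4. ⊥bis P0·P3 via (32.59,15.705): [(25.1962, 17.0724) (21.6198, 0) (43, 0) (43, 13.7798)]  |A|=305.1716
5. canonical 4-gon: [(25.1962, 17.0724) (21.6198, 0) (43, 0) (43, 13.7798)]
6. shoelace: 305.1716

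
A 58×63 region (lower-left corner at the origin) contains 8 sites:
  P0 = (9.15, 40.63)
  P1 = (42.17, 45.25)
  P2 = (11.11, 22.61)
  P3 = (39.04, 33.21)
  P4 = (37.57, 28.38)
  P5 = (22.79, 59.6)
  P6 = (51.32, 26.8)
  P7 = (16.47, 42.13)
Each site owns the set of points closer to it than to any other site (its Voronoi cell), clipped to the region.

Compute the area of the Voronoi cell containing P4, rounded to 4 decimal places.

1. box [0,58]×[0,63]: [(0, 0) (58, 0) (58, 63) (0, 63)]
2. ⊥bis P4·P0 via (23.36,34.505): [(8.4872, 0) (58, 0) (58, 63) (35.6423, 63)]  |A|=2263.9213
3. ⊥bis P4·P1 via (39.87,36.815): [(25.9873, 40.6004) (8.4872, 0) (58, 0) (58, 31.8714)]  |A|=1515.2661
4. ⊥bis P4·P2 via (24.34,25.495): [(25.9873, 40.6004) (22.7061, 32.9879) (29.8996, 0) (58, 0) (58, 31.8714)]  |A|=1162.0911
5. ⊥bis P4·P3 via (38.305,30.795): [(23.6795, 35.2462) (22.7061, 32.9879) (29.8996, 0) (58, 0) (58, 24.8009)]  |A|=944.9849
6. ⊥bis P4·P5 via (30.18,43.99): [(23.6795, 35.2462) (22.7061, 32.9879) (29.8996, 0) (58, 0) (58, 24.8009)]  |A|=944.9849
7. ⊥bis P4·P6 via (44.445,27.59): [(44.5934, 28.8811) (23.6795, 35.2462) (22.7061, 32.9879) (29.8996, 0) (41.2747, 0)]  |A|=537.2133
8. ⊥bis P4·P7 via (27.02,35.255): [(44.5934, 28.8811) (26.4624, 34.3993) (23.4173, 29.7264) (29.8996, 0) (41.2747, 0)]  |A|=527.0313
9. canonical 5-gon: [(44.5934, 28.8811) (26.4624, 34.3993) (23.4173, 29.7264) (29.8996, 0) (41.2747, 0)]
10. shoelace: 527.0313

Area of P4's cell: 527.0313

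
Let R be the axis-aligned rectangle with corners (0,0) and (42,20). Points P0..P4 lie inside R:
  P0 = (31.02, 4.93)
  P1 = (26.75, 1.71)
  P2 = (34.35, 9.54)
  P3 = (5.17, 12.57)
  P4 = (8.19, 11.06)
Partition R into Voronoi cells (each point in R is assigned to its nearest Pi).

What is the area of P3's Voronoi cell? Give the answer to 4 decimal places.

1. box [0,42]×[0,20]: [(0, 0) (42, 0) (42, 20) (0, 20)]
2. ⊥bis P3·P0 via (18.095,8.75): [(0, 0) (15.5089, 0) (21.42, 20) (0, 20)]  |A|=369.2888
3. ⊥bis P3·P1 via (15.96,7.14): [(0, 0) (12.3668, 0) (19.9802, 15.1286) (21.42, 20) (0, 20)]  |A|=345.5212
4. ⊥bis P3·P2 via (19.76,11.055): [(0, 0) (12.3668, 0) (19.9802, 15.1286) (20.2928, 16.1864) (20.6888, 20) (0, 20)]  |A|=344.1271
5. ⊥bis P3·P4 via (6.68,11.815): [(0, 0) (0.7725, 0) (10.7725, 20) (0, 20)]  |A|=115.45
6. canonical 4-gon: [(0, 0) (0.7725, 0) (10.7725, 20) (0, 20)]
7. shoelace: 115.45

Area of P3's cell: 115.4500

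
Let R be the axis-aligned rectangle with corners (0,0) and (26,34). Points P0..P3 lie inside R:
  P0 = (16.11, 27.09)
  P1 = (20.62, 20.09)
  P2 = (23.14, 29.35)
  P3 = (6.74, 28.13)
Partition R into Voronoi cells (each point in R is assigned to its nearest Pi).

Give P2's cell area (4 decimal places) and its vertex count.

1. box [0,26]×[0,34]: [(0, 0) (26, 0) (26, 34) (0, 34)]
2. ⊥bis P2·P0 via (19.625,28.22): [(26, 8.3898) (26, 34) (17.7668, 34)]  |A|=105.4263
3. ⊥bis P2·P1 via (21.88,24.72): [(20.6419, 25.0569) (26, 23.5988) (26, 34) (17.7668, 34)]  |A|=64.6803
4. ⊥bis P2·P3 via (14.94,28.74): [(20.6419, 25.0569) (26, 23.5988) (26, 34) (17.7668, 34)]  |A|=64.6803
5. canonical 4-gon: [(20.6419, 25.0569) (26, 23.5988) (26, 34) (17.7668, 34)]
6. shoelace: 64.6803

Area of P2's cell: 64.6803 (4 vertices)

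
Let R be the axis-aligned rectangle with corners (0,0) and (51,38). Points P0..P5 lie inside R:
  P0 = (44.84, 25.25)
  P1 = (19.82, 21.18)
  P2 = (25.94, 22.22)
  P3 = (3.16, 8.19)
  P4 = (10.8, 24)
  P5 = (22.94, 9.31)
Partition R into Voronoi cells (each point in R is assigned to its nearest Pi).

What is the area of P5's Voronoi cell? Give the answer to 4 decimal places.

Area of P5's cell: 405.2590

1. box [0,51]×[0,38]: [(0, 0) (51, 0) (51, 38) (0, 38)]
2. ⊥bis P5·P0 via (33.89,17.28): [(0, 0) (46.4673, 0) (18.8089, 38) (0, 38)]  |A|=1240.2475
3. ⊥bis P5·P1 via (21.38,15.245): [(0, 9.6253) (0, 0) (46.4673, 0) (33.1243, 18.332)]  |A|=585.3347
4. ⊥bis P5·P2 via (24.44,15.765): [(23.8659, 15.8984) (0, 9.6253) (0, 0) (46.4673, 0) (37.1409, 12.8136)]  |A|=554.9017
5. ⊥bis P5·P3 via (13.05,8.75): [(23.8659, 15.8984) (12.8098, 12.9923) (13.5454, 0) (46.4673, 0) (37.1409, 12.8136)]  |A|=405.259
6. ⊥bis P5·P4 via (16.87,16.655): [(23.8659, 15.8984) (12.8098, 12.9923) (13.5454, 0) (46.4673, 0) (37.1409, 12.8136)]  |A|=405.259
7. canonical 5-gon: [(23.8659, 15.8984) (12.8098, 12.9923) (13.5454, 0) (46.4673, 0) (37.1409, 12.8136)]
8. shoelace: 405.259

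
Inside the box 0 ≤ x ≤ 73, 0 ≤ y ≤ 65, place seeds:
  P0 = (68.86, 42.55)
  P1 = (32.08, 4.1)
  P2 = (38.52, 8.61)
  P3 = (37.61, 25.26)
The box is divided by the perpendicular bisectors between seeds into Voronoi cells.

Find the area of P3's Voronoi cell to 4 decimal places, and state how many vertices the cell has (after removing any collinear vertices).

1. box [0,73]×[0,65]: [(0, 0) (73, 0) (73, 65) (0, 65)]
2. ⊥bis P3·P0 via (53.235,33.905): [(0, 0) (71.994, 0) (36.0308, 65) (0, 65)]  |A|=3510.8033
3. ⊥bis P3·P1 via (34.845,14.68): [(0, 23.7865) (68.7784, 5.8118) (36.0308, 65) (0, 65)]  |A|=2483.5994
4. ⊥bis P3·P2 via (38.065,16.935): [(0, 23.7865) (28.2658, 16.3994) (61.9033, 18.2379) (36.0308, 65) (0, 65)]  |A|=2268.2879
5. canonical 5-gon: [(0, 23.7865) (28.2658, 16.3994) (61.9033, 18.2379) (36.0308, 65) (0, 65)]
6. shoelace: 2268.2879

Area of P3's cell: 2268.2879 (5 vertices)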